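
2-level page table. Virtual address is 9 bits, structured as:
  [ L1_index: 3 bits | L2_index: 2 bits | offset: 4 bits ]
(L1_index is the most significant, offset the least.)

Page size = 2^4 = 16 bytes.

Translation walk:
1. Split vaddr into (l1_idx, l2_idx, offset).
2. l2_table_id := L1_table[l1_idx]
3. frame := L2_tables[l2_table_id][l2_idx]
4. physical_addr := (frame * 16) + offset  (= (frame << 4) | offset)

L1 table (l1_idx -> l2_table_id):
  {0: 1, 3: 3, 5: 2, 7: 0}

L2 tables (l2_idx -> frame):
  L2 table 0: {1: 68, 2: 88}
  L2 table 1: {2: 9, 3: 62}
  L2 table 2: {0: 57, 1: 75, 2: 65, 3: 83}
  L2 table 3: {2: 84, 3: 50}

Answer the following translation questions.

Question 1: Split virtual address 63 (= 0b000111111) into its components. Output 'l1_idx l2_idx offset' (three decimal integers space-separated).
Answer: 0 3 15

Derivation:
vaddr = 63 = 0b000111111
  top 3 bits -> l1_idx = 0
  next 2 bits -> l2_idx = 3
  bottom 4 bits -> offset = 15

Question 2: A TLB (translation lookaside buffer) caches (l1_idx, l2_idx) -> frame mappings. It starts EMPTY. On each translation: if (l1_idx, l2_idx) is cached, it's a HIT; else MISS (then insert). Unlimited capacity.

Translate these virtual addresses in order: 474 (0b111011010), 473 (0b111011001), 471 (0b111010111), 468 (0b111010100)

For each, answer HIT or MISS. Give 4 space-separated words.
vaddr=474: (7,1) not in TLB -> MISS, insert
vaddr=473: (7,1) in TLB -> HIT
vaddr=471: (7,1) in TLB -> HIT
vaddr=468: (7,1) in TLB -> HIT

Answer: MISS HIT HIT HIT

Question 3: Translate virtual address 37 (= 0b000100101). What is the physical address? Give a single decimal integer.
Answer: 149

Derivation:
vaddr = 37 = 0b000100101
Split: l1_idx=0, l2_idx=2, offset=5
L1[0] = 1
L2[1][2] = 9
paddr = 9 * 16 + 5 = 149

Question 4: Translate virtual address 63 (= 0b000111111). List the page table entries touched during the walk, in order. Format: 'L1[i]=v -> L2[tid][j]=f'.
vaddr = 63 = 0b000111111
Split: l1_idx=0, l2_idx=3, offset=15

Answer: L1[0]=1 -> L2[1][3]=62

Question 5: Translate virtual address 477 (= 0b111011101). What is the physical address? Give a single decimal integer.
Answer: 1101

Derivation:
vaddr = 477 = 0b111011101
Split: l1_idx=7, l2_idx=1, offset=13
L1[7] = 0
L2[0][1] = 68
paddr = 68 * 16 + 13 = 1101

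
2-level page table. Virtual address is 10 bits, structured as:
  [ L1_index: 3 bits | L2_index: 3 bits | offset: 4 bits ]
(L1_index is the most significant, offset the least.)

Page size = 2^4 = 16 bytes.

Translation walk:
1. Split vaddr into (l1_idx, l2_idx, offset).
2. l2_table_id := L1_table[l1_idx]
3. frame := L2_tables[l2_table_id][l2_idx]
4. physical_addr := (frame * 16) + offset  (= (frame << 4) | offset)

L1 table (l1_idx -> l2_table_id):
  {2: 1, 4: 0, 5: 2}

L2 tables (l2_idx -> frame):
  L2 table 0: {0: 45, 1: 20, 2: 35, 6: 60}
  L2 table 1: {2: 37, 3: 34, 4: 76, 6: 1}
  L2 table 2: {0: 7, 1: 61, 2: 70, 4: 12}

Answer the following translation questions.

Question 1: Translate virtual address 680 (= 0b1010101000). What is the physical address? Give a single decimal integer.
Answer: 1128

Derivation:
vaddr = 680 = 0b1010101000
Split: l1_idx=5, l2_idx=2, offset=8
L1[5] = 2
L2[2][2] = 70
paddr = 70 * 16 + 8 = 1128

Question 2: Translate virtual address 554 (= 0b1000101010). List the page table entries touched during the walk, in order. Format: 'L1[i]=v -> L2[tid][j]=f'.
Answer: L1[4]=0 -> L2[0][2]=35

Derivation:
vaddr = 554 = 0b1000101010
Split: l1_idx=4, l2_idx=2, offset=10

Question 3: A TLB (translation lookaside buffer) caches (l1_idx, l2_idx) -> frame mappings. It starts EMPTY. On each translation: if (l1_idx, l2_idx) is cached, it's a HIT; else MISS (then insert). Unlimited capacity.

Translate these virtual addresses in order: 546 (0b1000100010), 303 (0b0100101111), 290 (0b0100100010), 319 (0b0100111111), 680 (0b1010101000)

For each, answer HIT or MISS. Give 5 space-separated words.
vaddr=546: (4,2) not in TLB -> MISS, insert
vaddr=303: (2,2) not in TLB -> MISS, insert
vaddr=290: (2,2) in TLB -> HIT
vaddr=319: (2,3) not in TLB -> MISS, insert
vaddr=680: (5,2) not in TLB -> MISS, insert

Answer: MISS MISS HIT MISS MISS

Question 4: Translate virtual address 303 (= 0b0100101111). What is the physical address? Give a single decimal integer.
vaddr = 303 = 0b0100101111
Split: l1_idx=2, l2_idx=2, offset=15
L1[2] = 1
L2[1][2] = 37
paddr = 37 * 16 + 15 = 607

Answer: 607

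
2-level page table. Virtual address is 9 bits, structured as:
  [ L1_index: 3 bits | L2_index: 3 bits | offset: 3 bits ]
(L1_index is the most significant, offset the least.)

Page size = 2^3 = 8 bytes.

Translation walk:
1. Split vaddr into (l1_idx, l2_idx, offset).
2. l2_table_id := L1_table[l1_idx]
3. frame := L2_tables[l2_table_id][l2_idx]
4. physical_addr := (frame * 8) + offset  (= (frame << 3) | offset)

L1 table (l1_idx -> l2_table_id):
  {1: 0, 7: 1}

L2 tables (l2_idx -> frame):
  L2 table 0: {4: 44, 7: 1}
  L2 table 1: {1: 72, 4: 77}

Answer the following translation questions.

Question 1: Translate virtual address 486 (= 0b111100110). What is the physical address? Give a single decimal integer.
Answer: 622

Derivation:
vaddr = 486 = 0b111100110
Split: l1_idx=7, l2_idx=4, offset=6
L1[7] = 1
L2[1][4] = 77
paddr = 77 * 8 + 6 = 622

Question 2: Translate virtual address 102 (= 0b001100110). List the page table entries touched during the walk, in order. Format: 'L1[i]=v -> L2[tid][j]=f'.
Answer: L1[1]=0 -> L2[0][4]=44

Derivation:
vaddr = 102 = 0b001100110
Split: l1_idx=1, l2_idx=4, offset=6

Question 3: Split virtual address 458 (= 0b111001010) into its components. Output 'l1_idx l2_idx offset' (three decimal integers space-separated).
vaddr = 458 = 0b111001010
  top 3 bits -> l1_idx = 7
  next 3 bits -> l2_idx = 1
  bottom 3 bits -> offset = 2

Answer: 7 1 2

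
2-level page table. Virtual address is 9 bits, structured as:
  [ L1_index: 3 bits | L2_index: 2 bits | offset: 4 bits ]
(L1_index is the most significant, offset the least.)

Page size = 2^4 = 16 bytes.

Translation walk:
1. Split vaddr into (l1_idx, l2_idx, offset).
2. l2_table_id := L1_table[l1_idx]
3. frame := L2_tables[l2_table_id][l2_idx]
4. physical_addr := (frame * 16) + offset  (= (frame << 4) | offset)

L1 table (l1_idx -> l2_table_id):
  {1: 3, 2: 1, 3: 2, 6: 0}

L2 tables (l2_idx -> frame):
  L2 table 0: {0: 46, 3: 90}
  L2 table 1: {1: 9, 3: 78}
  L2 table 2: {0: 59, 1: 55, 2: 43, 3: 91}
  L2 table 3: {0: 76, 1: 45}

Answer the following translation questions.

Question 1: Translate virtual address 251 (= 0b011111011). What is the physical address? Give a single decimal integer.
vaddr = 251 = 0b011111011
Split: l1_idx=3, l2_idx=3, offset=11
L1[3] = 2
L2[2][3] = 91
paddr = 91 * 16 + 11 = 1467

Answer: 1467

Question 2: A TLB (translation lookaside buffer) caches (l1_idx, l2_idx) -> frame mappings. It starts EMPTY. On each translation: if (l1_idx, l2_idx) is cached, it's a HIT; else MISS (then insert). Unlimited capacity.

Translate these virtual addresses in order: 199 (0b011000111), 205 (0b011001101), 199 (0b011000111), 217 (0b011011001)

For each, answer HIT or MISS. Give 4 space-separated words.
Answer: MISS HIT HIT MISS

Derivation:
vaddr=199: (3,0) not in TLB -> MISS, insert
vaddr=205: (3,0) in TLB -> HIT
vaddr=199: (3,0) in TLB -> HIT
vaddr=217: (3,1) not in TLB -> MISS, insert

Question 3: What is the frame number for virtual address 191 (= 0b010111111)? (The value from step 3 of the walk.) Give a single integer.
vaddr = 191: l1_idx=2, l2_idx=3
L1[2] = 1; L2[1][3] = 78

Answer: 78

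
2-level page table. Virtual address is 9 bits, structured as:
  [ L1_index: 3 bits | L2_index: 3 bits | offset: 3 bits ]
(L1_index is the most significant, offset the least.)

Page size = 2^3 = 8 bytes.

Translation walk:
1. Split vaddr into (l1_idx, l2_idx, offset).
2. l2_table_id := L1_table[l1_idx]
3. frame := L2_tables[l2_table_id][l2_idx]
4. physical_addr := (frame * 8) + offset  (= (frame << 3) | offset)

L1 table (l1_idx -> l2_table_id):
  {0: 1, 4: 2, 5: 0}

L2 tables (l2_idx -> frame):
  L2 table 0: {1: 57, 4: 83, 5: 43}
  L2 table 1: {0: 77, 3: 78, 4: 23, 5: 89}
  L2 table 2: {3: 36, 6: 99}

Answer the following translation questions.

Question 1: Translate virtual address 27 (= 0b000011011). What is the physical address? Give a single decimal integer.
Answer: 627

Derivation:
vaddr = 27 = 0b000011011
Split: l1_idx=0, l2_idx=3, offset=3
L1[0] = 1
L2[1][3] = 78
paddr = 78 * 8 + 3 = 627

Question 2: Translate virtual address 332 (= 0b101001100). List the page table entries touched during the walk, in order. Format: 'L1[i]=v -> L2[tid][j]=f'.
Answer: L1[5]=0 -> L2[0][1]=57

Derivation:
vaddr = 332 = 0b101001100
Split: l1_idx=5, l2_idx=1, offset=4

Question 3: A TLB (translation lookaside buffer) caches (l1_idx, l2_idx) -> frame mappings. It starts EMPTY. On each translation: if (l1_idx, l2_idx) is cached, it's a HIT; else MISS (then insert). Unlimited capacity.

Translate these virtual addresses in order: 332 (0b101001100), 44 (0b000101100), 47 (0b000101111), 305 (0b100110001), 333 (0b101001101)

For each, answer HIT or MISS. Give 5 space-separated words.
Answer: MISS MISS HIT MISS HIT

Derivation:
vaddr=332: (5,1) not in TLB -> MISS, insert
vaddr=44: (0,5) not in TLB -> MISS, insert
vaddr=47: (0,5) in TLB -> HIT
vaddr=305: (4,6) not in TLB -> MISS, insert
vaddr=333: (5,1) in TLB -> HIT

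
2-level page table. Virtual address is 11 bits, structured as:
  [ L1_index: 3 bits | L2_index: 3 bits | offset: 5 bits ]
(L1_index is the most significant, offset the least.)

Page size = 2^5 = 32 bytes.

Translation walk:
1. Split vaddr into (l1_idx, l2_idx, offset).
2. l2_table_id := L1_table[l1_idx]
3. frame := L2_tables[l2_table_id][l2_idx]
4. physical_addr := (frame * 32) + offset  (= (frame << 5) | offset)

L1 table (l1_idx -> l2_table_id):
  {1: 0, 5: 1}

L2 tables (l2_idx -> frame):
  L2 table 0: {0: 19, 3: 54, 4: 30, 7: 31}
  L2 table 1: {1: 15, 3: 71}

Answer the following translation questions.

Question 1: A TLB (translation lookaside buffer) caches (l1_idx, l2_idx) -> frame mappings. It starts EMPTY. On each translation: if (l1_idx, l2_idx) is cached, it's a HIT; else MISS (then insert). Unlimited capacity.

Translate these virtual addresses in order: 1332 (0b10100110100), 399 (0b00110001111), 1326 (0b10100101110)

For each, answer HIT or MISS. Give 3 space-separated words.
Answer: MISS MISS HIT

Derivation:
vaddr=1332: (5,1) not in TLB -> MISS, insert
vaddr=399: (1,4) not in TLB -> MISS, insert
vaddr=1326: (5,1) in TLB -> HIT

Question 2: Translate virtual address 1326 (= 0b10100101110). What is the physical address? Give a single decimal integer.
Answer: 494

Derivation:
vaddr = 1326 = 0b10100101110
Split: l1_idx=5, l2_idx=1, offset=14
L1[5] = 1
L2[1][1] = 15
paddr = 15 * 32 + 14 = 494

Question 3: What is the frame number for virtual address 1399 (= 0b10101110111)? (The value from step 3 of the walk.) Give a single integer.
Answer: 71

Derivation:
vaddr = 1399: l1_idx=5, l2_idx=3
L1[5] = 1; L2[1][3] = 71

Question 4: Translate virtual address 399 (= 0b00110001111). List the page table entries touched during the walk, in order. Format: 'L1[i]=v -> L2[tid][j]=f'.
vaddr = 399 = 0b00110001111
Split: l1_idx=1, l2_idx=4, offset=15

Answer: L1[1]=0 -> L2[0][4]=30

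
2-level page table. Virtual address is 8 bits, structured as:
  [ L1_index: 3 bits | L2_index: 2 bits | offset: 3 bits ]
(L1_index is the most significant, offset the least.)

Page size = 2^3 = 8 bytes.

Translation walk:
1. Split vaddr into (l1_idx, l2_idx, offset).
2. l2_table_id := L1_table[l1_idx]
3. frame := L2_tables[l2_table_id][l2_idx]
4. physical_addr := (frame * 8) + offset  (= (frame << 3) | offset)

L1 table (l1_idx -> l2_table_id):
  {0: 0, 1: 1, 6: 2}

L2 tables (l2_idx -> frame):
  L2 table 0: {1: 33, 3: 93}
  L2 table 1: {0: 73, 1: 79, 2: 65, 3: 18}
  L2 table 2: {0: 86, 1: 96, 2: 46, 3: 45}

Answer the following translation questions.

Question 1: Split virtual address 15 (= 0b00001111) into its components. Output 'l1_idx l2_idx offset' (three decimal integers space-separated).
Answer: 0 1 7

Derivation:
vaddr = 15 = 0b00001111
  top 3 bits -> l1_idx = 0
  next 2 bits -> l2_idx = 1
  bottom 3 bits -> offset = 7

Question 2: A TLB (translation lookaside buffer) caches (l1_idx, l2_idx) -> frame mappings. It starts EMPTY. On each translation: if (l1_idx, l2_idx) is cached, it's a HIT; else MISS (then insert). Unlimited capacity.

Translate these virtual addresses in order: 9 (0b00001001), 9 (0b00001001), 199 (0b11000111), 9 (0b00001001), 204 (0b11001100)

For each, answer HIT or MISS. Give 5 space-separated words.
Answer: MISS HIT MISS HIT MISS

Derivation:
vaddr=9: (0,1) not in TLB -> MISS, insert
vaddr=9: (0,1) in TLB -> HIT
vaddr=199: (6,0) not in TLB -> MISS, insert
vaddr=9: (0,1) in TLB -> HIT
vaddr=204: (6,1) not in TLB -> MISS, insert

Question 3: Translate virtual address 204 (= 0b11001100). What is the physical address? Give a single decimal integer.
vaddr = 204 = 0b11001100
Split: l1_idx=6, l2_idx=1, offset=4
L1[6] = 2
L2[2][1] = 96
paddr = 96 * 8 + 4 = 772

Answer: 772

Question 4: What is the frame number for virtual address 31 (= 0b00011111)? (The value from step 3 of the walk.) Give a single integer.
Answer: 93

Derivation:
vaddr = 31: l1_idx=0, l2_idx=3
L1[0] = 0; L2[0][3] = 93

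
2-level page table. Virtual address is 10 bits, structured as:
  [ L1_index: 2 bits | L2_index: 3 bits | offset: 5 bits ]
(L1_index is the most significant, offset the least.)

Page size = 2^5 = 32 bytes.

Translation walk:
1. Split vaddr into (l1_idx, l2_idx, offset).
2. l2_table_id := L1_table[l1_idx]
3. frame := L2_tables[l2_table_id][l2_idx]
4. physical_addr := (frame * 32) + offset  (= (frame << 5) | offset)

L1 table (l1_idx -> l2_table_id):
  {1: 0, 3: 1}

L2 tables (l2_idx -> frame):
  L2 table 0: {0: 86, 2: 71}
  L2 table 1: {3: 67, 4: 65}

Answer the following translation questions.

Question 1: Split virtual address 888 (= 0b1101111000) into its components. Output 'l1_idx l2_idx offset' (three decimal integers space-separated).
vaddr = 888 = 0b1101111000
  top 2 bits -> l1_idx = 3
  next 3 bits -> l2_idx = 3
  bottom 5 bits -> offset = 24

Answer: 3 3 24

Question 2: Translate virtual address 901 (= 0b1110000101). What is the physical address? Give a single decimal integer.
Answer: 2085

Derivation:
vaddr = 901 = 0b1110000101
Split: l1_idx=3, l2_idx=4, offset=5
L1[3] = 1
L2[1][4] = 65
paddr = 65 * 32 + 5 = 2085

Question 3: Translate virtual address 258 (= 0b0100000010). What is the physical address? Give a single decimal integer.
vaddr = 258 = 0b0100000010
Split: l1_idx=1, l2_idx=0, offset=2
L1[1] = 0
L2[0][0] = 86
paddr = 86 * 32 + 2 = 2754

Answer: 2754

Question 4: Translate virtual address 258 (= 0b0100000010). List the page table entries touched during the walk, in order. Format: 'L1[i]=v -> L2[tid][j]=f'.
vaddr = 258 = 0b0100000010
Split: l1_idx=1, l2_idx=0, offset=2

Answer: L1[1]=0 -> L2[0][0]=86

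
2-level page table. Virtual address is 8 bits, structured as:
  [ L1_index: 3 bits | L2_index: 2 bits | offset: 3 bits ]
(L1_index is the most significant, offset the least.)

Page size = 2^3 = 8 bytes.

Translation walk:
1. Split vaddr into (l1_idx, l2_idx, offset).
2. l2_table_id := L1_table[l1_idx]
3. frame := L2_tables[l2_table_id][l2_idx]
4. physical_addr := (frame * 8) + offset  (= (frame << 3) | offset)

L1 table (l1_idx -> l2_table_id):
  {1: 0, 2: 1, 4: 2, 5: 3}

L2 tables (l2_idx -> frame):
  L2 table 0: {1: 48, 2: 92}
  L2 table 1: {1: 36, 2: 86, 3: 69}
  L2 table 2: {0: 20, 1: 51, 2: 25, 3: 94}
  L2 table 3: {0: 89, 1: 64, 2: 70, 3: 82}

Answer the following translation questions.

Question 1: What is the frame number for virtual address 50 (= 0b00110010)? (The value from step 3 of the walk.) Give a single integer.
vaddr = 50: l1_idx=1, l2_idx=2
L1[1] = 0; L2[0][2] = 92

Answer: 92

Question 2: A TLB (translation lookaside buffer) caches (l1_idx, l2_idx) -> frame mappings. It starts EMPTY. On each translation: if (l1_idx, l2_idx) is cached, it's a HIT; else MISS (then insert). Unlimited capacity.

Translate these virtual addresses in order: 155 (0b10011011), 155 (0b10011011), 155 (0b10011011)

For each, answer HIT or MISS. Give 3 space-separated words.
vaddr=155: (4,3) not in TLB -> MISS, insert
vaddr=155: (4,3) in TLB -> HIT
vaddr=155: (4,3) in TLB -> HIT

Answer: MISS HIT HIT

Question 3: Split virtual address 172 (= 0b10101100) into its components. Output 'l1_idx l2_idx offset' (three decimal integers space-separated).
vaddr = 172 = 0b10101100
  top 3 bits -> l1_idx = 5
  next 2 bits -> l2_idx = 1
  bottom 3 bits -> offset = 4

Answer: 5 1 4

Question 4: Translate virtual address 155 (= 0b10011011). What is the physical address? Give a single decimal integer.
vaddr = 155 = 0b10011011
Split: l1_idx=4, l2_idx=3, offset=3
L1[4] = 2
L2[2][3] = 94
paddr = 94 * 8 + 3 = 755

Answer: 755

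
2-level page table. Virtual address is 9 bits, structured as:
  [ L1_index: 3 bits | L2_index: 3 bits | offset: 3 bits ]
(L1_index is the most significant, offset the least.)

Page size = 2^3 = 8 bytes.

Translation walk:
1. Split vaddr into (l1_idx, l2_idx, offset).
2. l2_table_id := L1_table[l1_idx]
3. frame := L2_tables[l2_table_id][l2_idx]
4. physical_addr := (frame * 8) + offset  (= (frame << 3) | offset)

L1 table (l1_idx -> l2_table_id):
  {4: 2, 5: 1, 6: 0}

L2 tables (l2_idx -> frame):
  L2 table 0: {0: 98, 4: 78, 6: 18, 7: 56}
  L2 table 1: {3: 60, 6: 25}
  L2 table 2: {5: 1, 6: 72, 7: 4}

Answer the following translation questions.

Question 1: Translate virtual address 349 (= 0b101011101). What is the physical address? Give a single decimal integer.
Answer: 485

Derivation:
vaddr = 349 = 0b101011101
Split: l1_idx=5, l2_idx=3, offset=5
L1[5] = 1
L2[1][3] = 60
paddr = 60 * 8 + 5 = 485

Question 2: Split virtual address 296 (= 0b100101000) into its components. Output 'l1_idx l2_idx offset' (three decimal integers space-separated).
vaddr = 296 = 0b100101000
  top 3 bits -> l1_idx = 4
  next 3 bits -> l2_idx = 5
  bottom 3 bits -> offset = 0

Answer: 4 5 0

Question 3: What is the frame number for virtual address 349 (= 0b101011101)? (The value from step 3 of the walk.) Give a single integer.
Answer: 60

Derivation:
vaddr = 349: l1_idx=5, l2_idx=3
L1[5] = 1; L2[1][3] = 60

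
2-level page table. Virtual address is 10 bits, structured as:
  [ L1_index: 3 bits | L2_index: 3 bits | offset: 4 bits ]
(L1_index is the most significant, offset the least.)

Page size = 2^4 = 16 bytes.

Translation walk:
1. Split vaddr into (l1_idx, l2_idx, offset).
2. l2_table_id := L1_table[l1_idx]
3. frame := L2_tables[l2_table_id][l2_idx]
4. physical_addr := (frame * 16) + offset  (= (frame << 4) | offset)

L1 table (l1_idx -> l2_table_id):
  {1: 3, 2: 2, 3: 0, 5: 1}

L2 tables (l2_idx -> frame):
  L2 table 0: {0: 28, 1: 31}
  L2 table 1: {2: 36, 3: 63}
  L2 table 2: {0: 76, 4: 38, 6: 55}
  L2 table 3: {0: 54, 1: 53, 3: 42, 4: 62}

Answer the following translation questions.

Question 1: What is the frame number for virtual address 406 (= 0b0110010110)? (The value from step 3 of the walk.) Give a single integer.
vaddr = 406: l1_idx=3, l2_idx=1
L1[3] = 0; L2[0][1] = 31

Answer: 31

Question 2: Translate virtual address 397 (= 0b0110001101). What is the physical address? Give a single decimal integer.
vaddr = 397 = 0b0110001101
Split: l1_idx=3, l2_idx=0, offset=13
L1[3] = 0
L2[0][0] = 28
paddr = 28 * 16 + 13 = 461

Answer: 461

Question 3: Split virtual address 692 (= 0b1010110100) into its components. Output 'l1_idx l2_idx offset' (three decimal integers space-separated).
vaddr = 692 = 0b1010110100
  top 3 bits -> l1_idx = 5
  next 3 bits -> l2_idx = 3
  bottom 4 bits -> offset = 4

Answer: 5 3 4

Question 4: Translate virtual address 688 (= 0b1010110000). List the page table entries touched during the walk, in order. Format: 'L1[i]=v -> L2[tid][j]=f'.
vaddr = 688 = 0b1010110000
Split: l1_idx=5, l2_idx=3, offset=0

Answer: L1[5]=1 -> L2[1][3]=63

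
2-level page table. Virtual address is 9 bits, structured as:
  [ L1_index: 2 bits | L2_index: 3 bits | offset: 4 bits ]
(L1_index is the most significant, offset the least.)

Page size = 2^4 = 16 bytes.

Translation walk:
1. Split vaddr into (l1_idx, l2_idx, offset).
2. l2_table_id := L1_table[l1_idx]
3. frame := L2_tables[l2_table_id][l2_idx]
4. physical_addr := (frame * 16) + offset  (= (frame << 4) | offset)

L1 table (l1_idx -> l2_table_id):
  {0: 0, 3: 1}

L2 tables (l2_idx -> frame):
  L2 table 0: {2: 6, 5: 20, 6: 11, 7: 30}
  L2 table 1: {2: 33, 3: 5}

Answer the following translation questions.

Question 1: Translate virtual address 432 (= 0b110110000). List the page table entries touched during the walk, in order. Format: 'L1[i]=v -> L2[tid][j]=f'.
Answer: L1[3]=1 -> L2[1][3]=5

Derivation:
vaddr = 432 = 0b110110000
Split: l1_idx=3, l2_idx=3, offset=0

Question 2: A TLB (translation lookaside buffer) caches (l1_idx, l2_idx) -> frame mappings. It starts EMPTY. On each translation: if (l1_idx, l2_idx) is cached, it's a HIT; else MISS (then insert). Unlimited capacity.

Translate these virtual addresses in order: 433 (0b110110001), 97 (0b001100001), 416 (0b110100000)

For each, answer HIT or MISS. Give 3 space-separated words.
Answer: MISS MISS MISS

Derivation:
vaddr=433: (3,3) not in TLB -> MISS, insert
vaddr=97: (0,6) not in TLB -> MISS, insert
vaddr=416: (3,2) not in TLB -> MISS, insert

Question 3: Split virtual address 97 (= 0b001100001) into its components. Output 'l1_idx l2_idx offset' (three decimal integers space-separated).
vaddr = 97 = 0b001100001
  top 2 bits -> l1_idx = 0
  next 3 bits -> l2_idx = 6
  bottom 4 bits -> offset = 1

Answer: 0 6 1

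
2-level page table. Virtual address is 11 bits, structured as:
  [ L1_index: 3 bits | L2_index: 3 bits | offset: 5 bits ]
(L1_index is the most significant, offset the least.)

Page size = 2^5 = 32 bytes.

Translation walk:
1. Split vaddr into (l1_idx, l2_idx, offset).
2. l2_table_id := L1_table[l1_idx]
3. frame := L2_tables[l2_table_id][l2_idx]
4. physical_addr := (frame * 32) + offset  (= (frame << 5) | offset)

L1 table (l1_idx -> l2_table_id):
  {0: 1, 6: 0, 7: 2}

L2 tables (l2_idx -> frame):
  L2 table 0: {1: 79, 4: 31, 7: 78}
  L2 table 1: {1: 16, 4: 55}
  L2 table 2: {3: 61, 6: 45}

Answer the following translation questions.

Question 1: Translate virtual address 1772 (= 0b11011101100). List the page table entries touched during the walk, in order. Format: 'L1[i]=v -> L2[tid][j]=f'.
Answer: L1[6]=0 -> L2[0][7]=78

Derivation:
vaddr = 1772 = 0b11011101100
Split: l1_idx=6, l2_idx=7, offset=12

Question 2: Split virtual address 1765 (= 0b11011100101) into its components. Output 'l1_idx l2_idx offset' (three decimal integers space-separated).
vaddr = 1765 = 0b11011100101
  top 3 bits -> l1_idx = 6
  next 3 bits -> l2_idx = 7
  bottom 5 bits -> offset = 5

Answer: 6 7 5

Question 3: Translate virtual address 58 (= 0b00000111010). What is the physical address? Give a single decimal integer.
Answer: 538

Derivation:
vaddr = 58 = 0b00000111010
Split: l1_idx=0, l2_idx=1, offset=26
L1[0] = 1
L2[1][1] = 16
paddr = 16 * 32 + 26 = 538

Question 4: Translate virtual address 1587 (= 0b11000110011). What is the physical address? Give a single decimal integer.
vaddr = 1587 = 0b11000110011
Split: l1_idx=6, l2_idx=1, offset=19
L1[6] = 0
L2[0][1] = 79
paddr = 79 * 32 + 19 = 2547

Answer: 2547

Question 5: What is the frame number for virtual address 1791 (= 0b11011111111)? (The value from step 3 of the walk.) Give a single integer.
vaddr = 1791: l1_idx=6, l2_idx=7
L1[6] = 0; L2[0][7] = 78

Answer: 78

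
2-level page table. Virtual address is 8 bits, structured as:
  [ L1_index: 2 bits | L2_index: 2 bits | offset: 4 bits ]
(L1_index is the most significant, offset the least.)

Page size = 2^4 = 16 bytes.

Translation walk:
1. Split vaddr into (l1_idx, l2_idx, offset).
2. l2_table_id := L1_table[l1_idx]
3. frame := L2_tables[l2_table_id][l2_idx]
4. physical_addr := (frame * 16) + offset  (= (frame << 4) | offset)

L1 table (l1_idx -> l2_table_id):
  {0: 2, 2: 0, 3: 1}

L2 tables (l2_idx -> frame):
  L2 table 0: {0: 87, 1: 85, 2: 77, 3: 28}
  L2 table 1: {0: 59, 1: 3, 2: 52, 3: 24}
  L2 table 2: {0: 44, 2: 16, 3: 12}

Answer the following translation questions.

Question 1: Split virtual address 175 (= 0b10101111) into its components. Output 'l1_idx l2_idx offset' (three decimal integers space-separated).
vaddr = 175 = 0b10101111
  top 2 bits -> l1_idx = 2
  next 2 bits -> l2_idx = 2
  bottom 4 bits -> offset = 15

Answer: 2 2 15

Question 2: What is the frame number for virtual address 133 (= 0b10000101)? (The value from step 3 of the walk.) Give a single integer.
Answer: 87

Derivation:
vaddr = 133: l1_idx=2, l2_idx=0
L1[2] = 0; L2[0][0] = 87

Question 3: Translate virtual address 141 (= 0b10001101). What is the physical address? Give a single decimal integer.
Answer: 1405

Derivation:
vaddr = 141 = 0b10001101
Split: l1_idx=2, l2_idx=0, offset=13
L1[2] = 0
L2[0][0] = 87
paddr = 87 * 16 + 13 = 1405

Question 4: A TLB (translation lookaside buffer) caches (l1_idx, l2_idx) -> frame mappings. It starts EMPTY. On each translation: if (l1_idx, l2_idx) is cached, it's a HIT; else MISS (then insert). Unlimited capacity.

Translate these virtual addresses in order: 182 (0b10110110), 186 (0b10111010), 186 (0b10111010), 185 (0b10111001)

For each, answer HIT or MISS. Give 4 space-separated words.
Answer: MISS HIT HIT HIT

Derivation:
vaddr=182: (2,3) not in TLB -> MISS, insert
vaddr=186: (2,3) in TLB -> HIT
vaddr=186: (2,3) in TLB -> HIT
vaddr=185: (2,3) in TLB -> HIT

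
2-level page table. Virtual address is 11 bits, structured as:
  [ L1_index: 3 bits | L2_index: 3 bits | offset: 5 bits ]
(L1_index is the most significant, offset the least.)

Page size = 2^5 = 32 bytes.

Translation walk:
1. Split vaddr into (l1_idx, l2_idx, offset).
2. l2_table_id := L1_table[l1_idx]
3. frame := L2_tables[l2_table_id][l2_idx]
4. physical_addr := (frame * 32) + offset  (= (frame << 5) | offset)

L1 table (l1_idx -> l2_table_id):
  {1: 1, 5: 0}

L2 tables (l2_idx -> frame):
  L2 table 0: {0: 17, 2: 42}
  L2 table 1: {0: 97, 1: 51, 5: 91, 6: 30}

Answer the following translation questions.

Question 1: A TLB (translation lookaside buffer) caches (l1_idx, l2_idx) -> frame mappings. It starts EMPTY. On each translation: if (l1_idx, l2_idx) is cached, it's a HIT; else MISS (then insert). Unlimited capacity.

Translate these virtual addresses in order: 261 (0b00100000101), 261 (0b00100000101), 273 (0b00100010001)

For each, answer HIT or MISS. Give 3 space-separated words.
vaddr=261: (1,0) not in TLB -> MISS, insert
vaddr=261: (1,0) in TLB -> HIT
vaddr=273: (1,0) in TLB -> HIT

Answer: MISS HIT HIT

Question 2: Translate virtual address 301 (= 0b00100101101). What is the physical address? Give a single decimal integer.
Answer: 1645

Derivation:
vaddr = 301 = 0b00100101101
Split: l1_idx=1, l2_idx=1, offset=13
L1[1] = 1
L2[1][1] = 51
paddr = 51 * 32 + 13 = 1645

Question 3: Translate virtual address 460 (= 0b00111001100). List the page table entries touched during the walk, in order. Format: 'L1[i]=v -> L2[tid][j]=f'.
Answer: L1[1]=1 -> L2[1][6]=30

Derivation:
vaddr = 460 = 0b00111001100
Split: l1_idx=1, l2_idx=6, offset=12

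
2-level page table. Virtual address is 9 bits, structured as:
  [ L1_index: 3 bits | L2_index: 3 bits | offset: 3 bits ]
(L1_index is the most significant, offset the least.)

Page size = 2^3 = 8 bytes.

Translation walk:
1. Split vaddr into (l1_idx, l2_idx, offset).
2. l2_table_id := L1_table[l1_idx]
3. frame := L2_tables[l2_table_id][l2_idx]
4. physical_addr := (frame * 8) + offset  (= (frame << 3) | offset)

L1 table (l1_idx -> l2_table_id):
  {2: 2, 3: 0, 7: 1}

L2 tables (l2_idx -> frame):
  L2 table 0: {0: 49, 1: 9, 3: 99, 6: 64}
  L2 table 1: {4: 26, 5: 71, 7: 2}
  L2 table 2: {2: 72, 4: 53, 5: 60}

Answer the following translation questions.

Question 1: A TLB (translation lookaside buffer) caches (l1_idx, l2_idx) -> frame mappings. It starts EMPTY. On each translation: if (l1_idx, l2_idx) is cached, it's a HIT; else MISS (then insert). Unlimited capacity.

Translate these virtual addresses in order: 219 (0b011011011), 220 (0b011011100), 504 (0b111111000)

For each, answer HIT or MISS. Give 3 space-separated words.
vaddr=219: (3,3) not in TLB -> MISS, insert
vaddr=220: (3,3) in TLB -> HIT
vaddr=504: (7,7) not in TLB -> MISS, insert

Answer: MISS HIT MISS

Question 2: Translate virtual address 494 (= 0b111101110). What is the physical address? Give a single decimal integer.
vaddr = 494 = 0b111101110
Split: l1_idx=7, l2_idx=5, offset=6
L1[7] = 1
L2[1][5] = 71
paddr = 71 * 8 + 6 = 574

Answer: 574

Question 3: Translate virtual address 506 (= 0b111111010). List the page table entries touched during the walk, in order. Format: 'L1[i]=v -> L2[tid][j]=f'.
Answer: L1[7]=1 -> L2[1][7]=2

Derivation:
vaddr = 506 = 0b111111010
Split: l1_idx=7, l2_idx=7, offset=2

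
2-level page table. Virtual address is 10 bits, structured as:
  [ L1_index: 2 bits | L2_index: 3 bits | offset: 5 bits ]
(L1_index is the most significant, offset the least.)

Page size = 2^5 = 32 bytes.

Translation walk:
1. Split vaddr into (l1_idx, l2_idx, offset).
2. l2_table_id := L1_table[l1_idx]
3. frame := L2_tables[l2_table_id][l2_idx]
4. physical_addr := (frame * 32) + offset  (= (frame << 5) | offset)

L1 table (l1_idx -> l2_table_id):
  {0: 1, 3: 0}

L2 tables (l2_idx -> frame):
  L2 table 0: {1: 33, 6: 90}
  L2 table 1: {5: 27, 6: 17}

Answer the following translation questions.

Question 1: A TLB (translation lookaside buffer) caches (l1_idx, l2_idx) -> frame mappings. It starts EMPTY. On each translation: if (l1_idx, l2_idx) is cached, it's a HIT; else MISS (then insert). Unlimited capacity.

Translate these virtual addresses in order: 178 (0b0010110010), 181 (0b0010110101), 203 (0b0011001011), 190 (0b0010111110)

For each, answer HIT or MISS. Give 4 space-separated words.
Answer: MISS HIT MISS HIT

Derivation:
vaddr=178: (0,5) not in TLB -> MISS, insert
vaddr=181: (0,5) in TLB -> HIT
vaddr=203: (0,6) not in TLB -> MISS, insert
vaddr=190: (0,5) in TLB -> HIT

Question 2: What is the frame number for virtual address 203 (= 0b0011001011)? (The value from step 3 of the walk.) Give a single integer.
vaddr = 203: l1_idx=0, l2_idx=6
L1[0] = 1; L2[1][6] = 17

Answer: 17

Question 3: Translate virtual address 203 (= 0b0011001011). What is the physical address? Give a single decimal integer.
Answer: 555

Derivation:
vaddr = 203 = 0b0011001011
Split: l1_idx=0, l2_idx=6, offset=11
L1[0] = 1
L2[1][6] = 17
paddr = 17 * 32 + 11 = 555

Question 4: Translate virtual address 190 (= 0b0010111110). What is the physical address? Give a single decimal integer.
vaddr = 190 = 0b0010111110
Split: l1_idx=0, l2_idx=5, offset=30
L1[0] = 1
L2[1][5] = 27
paddr = 27 * 32 + 30 = 894

Answer: 894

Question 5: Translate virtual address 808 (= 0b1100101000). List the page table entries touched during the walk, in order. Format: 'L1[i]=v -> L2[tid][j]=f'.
Answer: L1[3]=0 -> L2[0][1]=33

Derivation:
vaddr = 808 = 0b1100101000
Split: l1_idx=3, l2_idx=1, offset=8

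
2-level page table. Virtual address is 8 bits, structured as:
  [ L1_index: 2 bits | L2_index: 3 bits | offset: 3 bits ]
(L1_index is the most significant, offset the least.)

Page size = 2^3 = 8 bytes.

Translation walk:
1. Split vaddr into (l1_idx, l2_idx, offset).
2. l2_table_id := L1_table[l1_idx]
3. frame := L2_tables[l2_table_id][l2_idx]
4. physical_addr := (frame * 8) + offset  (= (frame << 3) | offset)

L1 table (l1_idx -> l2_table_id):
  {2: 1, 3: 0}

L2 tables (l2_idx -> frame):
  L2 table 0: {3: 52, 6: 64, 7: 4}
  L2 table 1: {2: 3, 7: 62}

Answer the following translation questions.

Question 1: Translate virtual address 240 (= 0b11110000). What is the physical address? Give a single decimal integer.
Answer: 512

Derivation:
vaddr = 240 = 0b11110000
Split: l1_idx=3, l2_idx=6, offset=0
L1[3] = 0
L2[0][6] = 64
paddr = 64 * 8 + 0 = 512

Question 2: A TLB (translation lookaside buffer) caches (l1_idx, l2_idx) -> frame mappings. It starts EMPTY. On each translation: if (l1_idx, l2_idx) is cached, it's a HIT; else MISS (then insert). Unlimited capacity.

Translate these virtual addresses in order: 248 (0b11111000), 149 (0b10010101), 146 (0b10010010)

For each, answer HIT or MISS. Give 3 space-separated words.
vaddr=248: (3,7) not in TLB -> MISS, insert
vaddr=149: (2,2) not in TLB -> MISS, insert
vaddr=146: (2,2) in TLB -> HIT

Answer: MISS MISS HIT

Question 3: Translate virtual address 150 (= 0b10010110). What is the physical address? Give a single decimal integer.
vaddr = 150 = 0b10010110
Split: l1_idx=2, l2_idx=2, offset=6
L1[2] = 1
L2[1][2] = 3
paddr = 3 * 8 + 6 = 30

Answer: 30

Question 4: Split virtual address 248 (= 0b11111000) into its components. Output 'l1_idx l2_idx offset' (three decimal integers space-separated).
vaddr = 248 = 0b11111000
  top 2 bits -> l1_idx = 3
  next 3 bits -> l2_idx = 7
  bottom 3 bits -> offset = 0

Answer: 3 7 0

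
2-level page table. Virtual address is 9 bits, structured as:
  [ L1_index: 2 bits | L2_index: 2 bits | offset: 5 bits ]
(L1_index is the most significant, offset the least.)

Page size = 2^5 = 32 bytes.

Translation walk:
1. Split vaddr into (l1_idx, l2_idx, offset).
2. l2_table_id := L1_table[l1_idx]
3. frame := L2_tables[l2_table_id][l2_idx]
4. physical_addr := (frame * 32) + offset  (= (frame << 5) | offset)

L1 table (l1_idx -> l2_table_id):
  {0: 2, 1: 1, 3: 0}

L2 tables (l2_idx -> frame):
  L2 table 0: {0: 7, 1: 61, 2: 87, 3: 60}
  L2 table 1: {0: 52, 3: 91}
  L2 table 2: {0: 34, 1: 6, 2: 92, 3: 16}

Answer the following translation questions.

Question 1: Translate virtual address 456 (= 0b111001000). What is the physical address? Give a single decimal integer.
vaddr = 456 = 0b111001000
Split: l1_idx=3, l2_idx=2, offset=8
L1[3] = 0
L2[0][2] = 87
paddr = 87 * 32 + 8 = 2792

Answer: 2792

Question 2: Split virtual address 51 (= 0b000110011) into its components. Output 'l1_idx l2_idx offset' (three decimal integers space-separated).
Answer: 0 1 19

Derivation:
vaddr = 51 = 0b000110011
  top 2 bits -> l1_idx = 0
  next 2 bits -> l2_idx = 1
  bottom 5 bits -> offset = 19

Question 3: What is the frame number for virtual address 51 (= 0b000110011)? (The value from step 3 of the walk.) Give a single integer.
Answer: 6

Derivation:
vaddr = 51: l1_idx=0, l2_idx=1
L1[0] = 2; L2[2][1] = 6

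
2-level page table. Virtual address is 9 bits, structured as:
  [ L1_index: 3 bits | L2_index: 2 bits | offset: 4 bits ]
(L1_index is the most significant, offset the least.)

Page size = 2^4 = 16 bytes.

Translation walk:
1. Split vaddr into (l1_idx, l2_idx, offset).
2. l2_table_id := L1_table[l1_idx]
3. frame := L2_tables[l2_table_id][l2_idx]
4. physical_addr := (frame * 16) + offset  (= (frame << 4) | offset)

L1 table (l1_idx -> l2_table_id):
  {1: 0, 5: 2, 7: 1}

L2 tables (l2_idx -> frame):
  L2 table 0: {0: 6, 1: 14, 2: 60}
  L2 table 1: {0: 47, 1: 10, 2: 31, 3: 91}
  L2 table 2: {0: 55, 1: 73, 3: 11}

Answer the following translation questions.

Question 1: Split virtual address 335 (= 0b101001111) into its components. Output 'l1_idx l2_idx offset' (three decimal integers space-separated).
Answer: 5 0 15

Derivation:
vaddr = 335 = 0b101001111
  top 3 bits -> l1_idx = 5
  next 2 bits -> l2_idx = 0
  bottom 4 bits -> offset = 15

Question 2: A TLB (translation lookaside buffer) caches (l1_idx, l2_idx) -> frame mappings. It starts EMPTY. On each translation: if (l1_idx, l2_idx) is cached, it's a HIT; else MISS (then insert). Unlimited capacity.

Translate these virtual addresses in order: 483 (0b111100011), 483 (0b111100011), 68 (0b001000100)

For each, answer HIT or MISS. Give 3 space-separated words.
Answer: MISS HIT MISS

Derivation:
vaddr=483: (7,2) not in TLB -> MISS, insert
vaddr=483: (7,2) in TLB -> HIT
vaddr=68: (1,0) not in TLB -> MISS, insert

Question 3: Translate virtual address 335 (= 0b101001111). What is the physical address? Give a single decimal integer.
vaddr = 335 = 0b101001111
Split: l1_idx=5, l2_idx=0, offset=15
L1[5] = 2
L2[2][0] = 55
paddr = 55 * 16 + 15 = 895

Answer: 895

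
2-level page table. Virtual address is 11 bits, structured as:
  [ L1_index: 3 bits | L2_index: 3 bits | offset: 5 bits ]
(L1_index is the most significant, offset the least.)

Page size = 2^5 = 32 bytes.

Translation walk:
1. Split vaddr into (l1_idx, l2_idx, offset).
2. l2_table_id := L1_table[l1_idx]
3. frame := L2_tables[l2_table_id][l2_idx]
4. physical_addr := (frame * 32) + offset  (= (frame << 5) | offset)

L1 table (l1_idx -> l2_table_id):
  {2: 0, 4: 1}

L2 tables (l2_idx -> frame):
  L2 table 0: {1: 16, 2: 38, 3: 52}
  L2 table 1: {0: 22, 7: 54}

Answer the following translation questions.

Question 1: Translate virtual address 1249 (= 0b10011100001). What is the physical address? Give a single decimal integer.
vaddr = 1249 = 0b10011100001
Split: l1_idx=4, l2_idx=7, offset=1
L1[4] = 1
L2[1][7] = 54
paddr = 54 * 32 + 1 = 1729

Answer: 1729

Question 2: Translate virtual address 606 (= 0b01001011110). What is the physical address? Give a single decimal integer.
Answer: 1246

Derivation:
vaddr = 606 = 0b01001011110
Split: l1_idx=2, l2_idx=2, offset=30
L1[2] = 0
L2[0][2] = 38
paddr = 38 * 32 + 30 = 1246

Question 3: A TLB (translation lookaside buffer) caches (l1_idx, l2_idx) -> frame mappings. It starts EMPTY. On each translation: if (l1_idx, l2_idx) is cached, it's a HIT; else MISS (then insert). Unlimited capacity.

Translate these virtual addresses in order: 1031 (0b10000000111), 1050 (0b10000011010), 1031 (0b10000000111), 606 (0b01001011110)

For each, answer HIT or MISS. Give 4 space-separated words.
Answer: MISS HIT HIT MISS

Derivation:
vaddr=1031: (4,0) not in TLB -> MISS, insert
vaddr=1050: (4,0) in TLB -> HIT
vaddr=1031: (4,0) in TLB -> HIT
vaddr=606: (2,2) not in TLB -> MISS, insert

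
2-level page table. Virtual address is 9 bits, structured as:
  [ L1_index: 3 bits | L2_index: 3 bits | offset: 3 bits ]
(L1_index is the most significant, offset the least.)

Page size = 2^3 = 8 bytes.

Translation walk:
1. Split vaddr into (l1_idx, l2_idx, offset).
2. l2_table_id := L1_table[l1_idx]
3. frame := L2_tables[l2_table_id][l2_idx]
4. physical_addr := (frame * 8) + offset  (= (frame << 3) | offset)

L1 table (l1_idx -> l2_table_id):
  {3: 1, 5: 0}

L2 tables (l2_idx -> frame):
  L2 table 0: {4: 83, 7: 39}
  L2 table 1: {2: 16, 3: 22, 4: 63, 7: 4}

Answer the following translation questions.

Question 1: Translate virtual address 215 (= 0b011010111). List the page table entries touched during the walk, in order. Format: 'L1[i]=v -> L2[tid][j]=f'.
Answer: L1[3]=1 -> L2[1][2]=16

Derivation:
vaddr = 215 = 0b011010111
Split: l1_idx=3, l2_idx=2, offset=7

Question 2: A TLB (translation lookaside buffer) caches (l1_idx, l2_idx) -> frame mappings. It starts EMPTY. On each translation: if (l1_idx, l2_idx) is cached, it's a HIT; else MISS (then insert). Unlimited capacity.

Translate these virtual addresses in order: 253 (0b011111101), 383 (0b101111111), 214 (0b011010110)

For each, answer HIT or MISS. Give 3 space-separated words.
vaddr=253: (3,7) not in TLB -> MISS, insert
vaddr=383: (5,7) not in TLB -> MISS, insert
vaddr=214: (3,2) not in TLB -> MISS, insert

Answer: MISS MISS MISS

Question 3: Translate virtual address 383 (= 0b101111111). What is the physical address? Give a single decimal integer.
Answer: 319

Derivation:
vaddr = 383 = 0b101111111
Split: l1_idx=5, l2_idx=7, offset=7
L1[5] = 0
L2[0][7] = 39
paddr = 39 * 8 + 7 = 319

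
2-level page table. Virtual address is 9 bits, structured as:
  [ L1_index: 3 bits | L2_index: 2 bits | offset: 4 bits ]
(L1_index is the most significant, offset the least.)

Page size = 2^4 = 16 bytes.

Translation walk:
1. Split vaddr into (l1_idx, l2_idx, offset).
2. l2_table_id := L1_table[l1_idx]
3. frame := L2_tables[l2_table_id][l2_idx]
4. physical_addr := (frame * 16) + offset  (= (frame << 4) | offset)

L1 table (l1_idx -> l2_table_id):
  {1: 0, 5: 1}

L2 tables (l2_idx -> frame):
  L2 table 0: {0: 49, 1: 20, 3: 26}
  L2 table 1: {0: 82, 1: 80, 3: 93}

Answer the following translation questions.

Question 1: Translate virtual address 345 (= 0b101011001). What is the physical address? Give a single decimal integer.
vaddr = 345 = 0b101011001
Split: l1_idx=5, l2_idx=1, offset=9
L1[5] = 1
L2[1][1] = 80
paddr = 80 * 16 + 9 = 1289

Answer: 1289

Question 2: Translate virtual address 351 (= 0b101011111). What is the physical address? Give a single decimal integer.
Answer: 1295

Derivation:
vaddr = 351 = 0b101011111
Split: l1_idx=5, l2_idx=1, offset=15
L1[5] = 1
L2[1][1] = 80
paddr = 80 * 16 + 15 = 1295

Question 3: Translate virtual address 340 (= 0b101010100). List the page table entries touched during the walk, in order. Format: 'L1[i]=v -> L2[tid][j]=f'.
vaddr = 340 = 0b101010100
Split: l1_idx=5, l2_idx=1, offset=4

Answer: L1[5]=1 -> L2[1][1]=80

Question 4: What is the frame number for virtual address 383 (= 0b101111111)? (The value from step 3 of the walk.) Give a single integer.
Answer: 93

Derivation:
vaddr = 383: l1_idx=5, l2_idx=3
L1[5] = 1; L2[1][3] = 93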